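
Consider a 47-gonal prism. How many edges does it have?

141

A prism on an n-gon has two n-gon bases and n rectangular sides: V = 2·47 = 94, E = 3·47 = 141, F = 47 + 2 = 49.
Check: V − E + F = 94 − 141 + 49 = 2.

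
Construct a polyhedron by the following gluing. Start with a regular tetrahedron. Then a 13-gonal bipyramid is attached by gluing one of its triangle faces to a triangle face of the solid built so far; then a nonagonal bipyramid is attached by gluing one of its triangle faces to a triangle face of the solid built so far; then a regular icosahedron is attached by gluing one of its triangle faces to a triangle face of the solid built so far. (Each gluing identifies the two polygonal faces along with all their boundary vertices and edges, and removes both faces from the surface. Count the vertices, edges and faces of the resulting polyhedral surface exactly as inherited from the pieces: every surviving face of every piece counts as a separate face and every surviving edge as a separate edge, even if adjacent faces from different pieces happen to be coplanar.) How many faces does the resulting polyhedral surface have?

62

A regular tetrahedron: V=4, E=6, F=4.
Attach a 13-gonal bipyramid (V=15, E=39, F=26) along a 3-gon: merge 3 vertices and 3 edges, delete both glued faces → V=16, E=42, F=28.
Attach a nonagonal bipyramid (V=11, E=27, F=18) along a 3-gon: merge 3 vertices and 3 edges, delete both glued faces → V=24, E=66, F=44.
Attach a regular icosahedron (V=12, E=30, F=20) along a 3-gon: merge 3 vertices and 3 edges, delete both glued faces → V=33, E=93, F=62.
Check: V − E + F = 33 − 93 + 62 = 2.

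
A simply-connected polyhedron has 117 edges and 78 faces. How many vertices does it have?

Here V − E + F = 2.
V = 2 + E − F = 2 + 117 − 78 = 41.

41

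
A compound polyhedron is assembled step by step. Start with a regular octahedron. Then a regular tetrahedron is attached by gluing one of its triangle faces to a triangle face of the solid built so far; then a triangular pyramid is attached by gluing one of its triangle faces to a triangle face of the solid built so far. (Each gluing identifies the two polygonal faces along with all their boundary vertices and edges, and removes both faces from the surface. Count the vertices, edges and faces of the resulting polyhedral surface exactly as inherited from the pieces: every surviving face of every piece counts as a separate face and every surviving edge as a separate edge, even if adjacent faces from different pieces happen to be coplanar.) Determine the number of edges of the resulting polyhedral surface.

18

A regular octahedron: V=6, E=12, F=8.
Attach a regular tetrahedron (V=4, E=6, F=4) along a 3-gon: merge 3 vertices and 3 edges, delete both glued faces → V=7, E=15, F=10.
Attach a triangular pyramid (V=4, E=6, F=4) along a 3-gon: merge 3 vertices and 3 edges, delete both glued faces → V=8, E=18, F=12.
Check: V − E + F = 8 − 18 + 12 = 2.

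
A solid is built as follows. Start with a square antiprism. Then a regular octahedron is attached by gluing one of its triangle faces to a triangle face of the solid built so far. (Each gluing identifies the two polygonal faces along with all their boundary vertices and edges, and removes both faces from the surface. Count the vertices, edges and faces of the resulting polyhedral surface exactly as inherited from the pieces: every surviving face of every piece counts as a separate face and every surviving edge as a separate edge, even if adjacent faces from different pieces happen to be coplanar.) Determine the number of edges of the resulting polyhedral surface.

A square antiprism: V=8, E=16, F=10.
Attach a regular octahedron (V=6, E=12, F=8) along a 3-gon: merge 3 vertices and 3 edges, delete both glued faces → V=11, E=25, F=16.
Check: V − E + F = 11 − 25 + 16 = 2.

25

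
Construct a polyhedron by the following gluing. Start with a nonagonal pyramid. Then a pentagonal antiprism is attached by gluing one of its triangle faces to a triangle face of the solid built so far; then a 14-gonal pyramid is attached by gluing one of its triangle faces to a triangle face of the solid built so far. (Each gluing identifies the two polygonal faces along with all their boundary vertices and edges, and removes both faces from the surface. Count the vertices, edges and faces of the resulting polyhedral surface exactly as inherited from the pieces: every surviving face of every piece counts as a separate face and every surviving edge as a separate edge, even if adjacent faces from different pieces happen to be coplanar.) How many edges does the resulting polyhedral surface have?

60

A nonagonal pyramid: V=10, E=18, F=10.
Attach a pentagonal antiprism (V=10, E=20, F=12) along a 3-gon: merge 3 vertices and 3 edges, delete both glued faces → V=17, E=35, F=20.
Attach a 14-gonal pyramid (V=15, E=28, F=15) along a 3-gon: merge 3 vertices and 3 edges, delete both glued faces → V=29, E=60, F=33.
Check: V − E + F = 29 − 60 + 33 = 2.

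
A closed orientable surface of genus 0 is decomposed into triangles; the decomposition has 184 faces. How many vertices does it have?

94

χ = 2 − 2·0 = 2, and every face is a triangle so 3F = 2E.
E = 3·184/2 = 276. Then V = 2 + E − F = 2 + 276 − 184 = 94.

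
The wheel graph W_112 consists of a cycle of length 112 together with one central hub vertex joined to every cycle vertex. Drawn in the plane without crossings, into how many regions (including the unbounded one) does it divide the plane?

W_112 has V = 112 + 1 = 113 vertices and E = 2·112 = 224 edges.
By Euler's formula F = 2 − V + E = 2 − 113 + 224 = 113.

113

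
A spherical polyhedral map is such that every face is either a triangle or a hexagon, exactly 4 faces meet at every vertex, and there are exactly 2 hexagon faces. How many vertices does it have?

Let x be the number of triangles; then F = 2 + x.
Edge–face incidences: 2E = 6·2 + 3·x = 12 + 3x.
Every vertex has degree 4, so 4V = 2E.
Euler: V − E + F = 2 ⇒ (2E)/4 − E + (2 + x) = 2.
Multiply by 8: 2·(2E) − 4·(2E) + 8·(2 + x) = 16, i.e. 16 + 8x − 2·(12 + 3x) = 16.
Collecting terms: 2x − 8 = 16, so 2x = 24, so x = 12.
Then 2E = 12 + 3·12 = 48, so E = 24, V = 2E/4 = 12, F = 2 + 12 = 14.

12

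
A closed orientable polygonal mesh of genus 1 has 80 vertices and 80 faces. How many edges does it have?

For a closed orientable surface of genus 1, χ = 2 − 2·1 = 0.
E = V + F − (0) = 80 + 80 − (0) = 160.

160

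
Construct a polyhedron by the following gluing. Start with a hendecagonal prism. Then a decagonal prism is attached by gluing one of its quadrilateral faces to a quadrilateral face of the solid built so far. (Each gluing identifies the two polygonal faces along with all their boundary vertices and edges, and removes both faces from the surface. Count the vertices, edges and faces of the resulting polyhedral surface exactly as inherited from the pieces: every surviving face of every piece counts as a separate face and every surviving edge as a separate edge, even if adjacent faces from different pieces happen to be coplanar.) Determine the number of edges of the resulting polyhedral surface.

59

A hendecagonal prism: V=22, E=33, F=13.
Attach a decagonal prism (V=20, E=30, F=12) along a 4-gon: merge 4 vertices and 4 edges, delete both glued faces → V=38, E=59, F=23.
Check: V − E + F = 38 − 59 + 23 = 2.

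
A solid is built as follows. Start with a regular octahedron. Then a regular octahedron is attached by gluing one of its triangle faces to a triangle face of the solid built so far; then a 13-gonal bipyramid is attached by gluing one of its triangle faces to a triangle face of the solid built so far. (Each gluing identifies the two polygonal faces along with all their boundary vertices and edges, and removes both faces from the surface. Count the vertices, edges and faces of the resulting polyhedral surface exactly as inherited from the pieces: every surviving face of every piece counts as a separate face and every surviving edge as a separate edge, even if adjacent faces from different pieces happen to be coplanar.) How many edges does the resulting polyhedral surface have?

A regular octahedron: V=6, E=12, F=8.
Attach a regular octahedron (V=6, E=12, F=8) along a 3-gon: merge 3 vertices and 3 edges, delete both glued faces → V=9, E=21, F=14.
Attach a 13-gonal bipyramid (V=15, E=39, F=26) along a 3-gon: merge 3 vertices and 3 edges, delete both glued faces → V=21, E=57, F=38.
Check: V − E + F = 21 − 57 + 38 = 2.

57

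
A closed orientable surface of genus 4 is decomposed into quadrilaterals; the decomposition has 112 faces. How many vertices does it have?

106

χ = 2 − 2·4 = -6, and every face is a square so 4F = 2E.
E = 4·112/2 = 224. Then V = -6 + E − F = -6 + 224 − 112 = 106.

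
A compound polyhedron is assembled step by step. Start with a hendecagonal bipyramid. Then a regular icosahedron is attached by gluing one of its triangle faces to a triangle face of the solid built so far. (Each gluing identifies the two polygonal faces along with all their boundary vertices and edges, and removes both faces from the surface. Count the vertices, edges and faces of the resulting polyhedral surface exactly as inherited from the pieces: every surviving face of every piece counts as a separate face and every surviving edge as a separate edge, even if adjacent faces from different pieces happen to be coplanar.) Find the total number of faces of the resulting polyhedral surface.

40

A hendecagonal bipyramid: V=13, E=33, F=22.
Attach a regular icosahedron (V=12, E=30, F=20) along a 3-gon: merge 3 vertices and 3 edges, delete both glued faces → V=22, E=60, F=40.
Check: V − E + F = 22 − 60 + 40 = 2.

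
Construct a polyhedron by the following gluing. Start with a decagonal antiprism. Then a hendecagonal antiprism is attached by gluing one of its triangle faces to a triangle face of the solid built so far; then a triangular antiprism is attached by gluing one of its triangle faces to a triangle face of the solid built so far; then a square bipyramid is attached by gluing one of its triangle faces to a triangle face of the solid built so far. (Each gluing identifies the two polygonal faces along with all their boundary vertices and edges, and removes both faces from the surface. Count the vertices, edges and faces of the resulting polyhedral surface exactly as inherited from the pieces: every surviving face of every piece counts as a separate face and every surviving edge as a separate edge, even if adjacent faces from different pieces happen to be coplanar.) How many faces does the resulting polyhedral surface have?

A decagonal antiprism: V=20, E=40, F=22.
Attach a hendecagonal antiprism (V=22, E=44, F=24) along a 3-gon: merge 3 vertices and 3 edges, delete both glued faces → V=39, E=81, F=44.
Attach a triangular antiprism (V=6, E=12, F=8) along a 3-gon: merge 3 vertices and 3 edges, delete both glued faces → V=42, E=90, F=50.
Attach a square bipyramid (V=6, E=12, F=8) along a 3-gon: merge 3 vertices and 3 edges, delete both glued faces → V=45, E=99, F=56.
Check: V − E + F = 45 − 99 + 56 = 2.

56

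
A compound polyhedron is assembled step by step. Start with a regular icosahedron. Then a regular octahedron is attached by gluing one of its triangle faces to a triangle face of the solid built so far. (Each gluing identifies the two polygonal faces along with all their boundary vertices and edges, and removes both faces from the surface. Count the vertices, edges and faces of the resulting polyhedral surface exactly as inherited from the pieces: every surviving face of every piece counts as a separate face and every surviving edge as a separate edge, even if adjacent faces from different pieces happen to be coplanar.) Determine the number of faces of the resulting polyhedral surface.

A regular icosahedron: V=12, E=30, F=20.
Attach a regular octahedron (V=6, E=12, F=8) along a 3-gon: merge 3 vertices and 3 edges, delete both glued faces → V=15, E=39, F=26.
Check: V − E + F = 15 − 39 + 26 = 2.

26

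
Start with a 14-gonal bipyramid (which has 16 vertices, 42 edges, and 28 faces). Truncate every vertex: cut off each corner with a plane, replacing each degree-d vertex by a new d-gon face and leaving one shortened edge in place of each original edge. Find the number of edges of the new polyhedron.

126

Truncation replaces each original edge-end by a new vertex, so V′ = 2E = 84.
Each original edge survives, and each old vertex of degree d contributes d new edges; summing degrees gives Σd = 2E, so E′ = E + 2E = 3E = 126.
Each original face survives and each original vertex becomes one new face: F′ = F + V = 44.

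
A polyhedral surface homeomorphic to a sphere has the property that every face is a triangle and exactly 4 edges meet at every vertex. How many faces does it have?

Each face has 3 edges and each edge borders two faces, so 2E = 3F.
Each vertex has degree 4, so 4V = 2E and hence V = 3F/4.
Euler: V − E + F = 2 ⇒ (3F/4) − (3F/2) + F = 2.
Multiply by 8: (6 − 12 + 8)F = 16, i.e. 2F = 16.
So F = 8, E = 3·8/2 = 12, V = 3·8/4 = 6.

8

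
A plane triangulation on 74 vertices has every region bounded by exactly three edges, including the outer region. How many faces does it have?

144

In a plane triangulation 3F = 2E and V − E + F = 2, so F = 2V − 4 = 2·74 − 4 = 144.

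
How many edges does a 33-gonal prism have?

99

A prism on an n-gon has two n-gon bases and n rectangular sides: V = 2·33 = 66, E = 3·33 = 99, F = 33 + 2 = 35.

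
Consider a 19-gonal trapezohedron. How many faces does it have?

38

The n-trapezohedron (dual of the n-antiprism) has V = 2·19 + 2 = 40, E = 4·19 = 76, F = 2·19 = 38.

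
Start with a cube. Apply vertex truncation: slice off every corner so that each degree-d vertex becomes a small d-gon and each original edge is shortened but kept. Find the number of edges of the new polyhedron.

The base solid has V = 8, E = 12, F = 6.
Truncation replaces each original edge-end by a new vertex, so V′ = 2E = 24.
Each original edge survives, and each old vertex of degree d contributes d new edges; summing degrees gives Σd = 2E, so E′ = E + 2E = 3E = 36.
Each original face survives and each original vertex becomes one new face: F′ = F + V = 14.

36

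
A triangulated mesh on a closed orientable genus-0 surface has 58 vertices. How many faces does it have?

112

χ = 2 − 2·0 = 2, and every face is a triangle so 3F = 2E.
V − E + F = 2 with E = 3F/2 gives 58 − (3/2 − 1)·F = 2, so F = 112 and E = 168.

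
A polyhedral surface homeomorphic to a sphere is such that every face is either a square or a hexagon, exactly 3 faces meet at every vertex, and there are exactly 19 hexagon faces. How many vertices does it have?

Let x be the number of squares; then F = 19 + x.
Edge–face incidences: 2E = 6·19 + 4·x = 114 + 4x.
Every vertex has degree 3, so 3V = 2E.
Euler: V − E + F = 2 ⇒ (2E)/3 − E + (19 + x) = 2.
Multiply by 6: 2·(2E) − 3·(2E) + 6·(19 + x) = 12, i.e. 114 + 6x − (114 + 4x) = 12.
Collecting terms: 2x = 12, so x = 6.
Then 2E = 114 + 4·6 = 138, so E = 69, V = 2E/3 = 46, F = 19 + 6 = 25.

46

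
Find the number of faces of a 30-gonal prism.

A prism on an n-gon has two n-gon bases and n rectangular sides: V = 2·30 = 60, E = 3·30 = 90, F = 30 + 2 = 32.

32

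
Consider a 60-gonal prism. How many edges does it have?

180

A prism on an n-gon has two n-gon bases and n rectangular sides: V = 2·60 = 120, E = 3·60 = 180, F = 60 + 2 = 62.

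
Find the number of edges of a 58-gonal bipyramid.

174

A bipyramid over an n-gon has 2n triangular faces and n + 2 vertices: V = 58 + 2 = 60, E = 3·58 = 174, F = 2·58 = 116.
Check: V − E + F = 60 − 174 + 116 = 2.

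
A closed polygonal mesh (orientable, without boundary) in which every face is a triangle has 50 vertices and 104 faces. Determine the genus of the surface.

2

Every face is a triangle, so 2E = 3·104 = 312, giving E = 156.
χ = V − E + F = 50 − 156 + 104 = -2.
For a closed orientable surface χ = 2 − 2g, so g = (2 − (-2))/2 = 2.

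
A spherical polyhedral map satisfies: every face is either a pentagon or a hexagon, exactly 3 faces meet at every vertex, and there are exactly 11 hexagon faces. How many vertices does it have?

42

Let x be the number of pentagons; then F = 11 + x.
Edge–face incidences: 2E = 6·11 + 5·x = 66 + 5x.
Every vertex has degree 3, so 3V = 2E.
Euler: V − E + F = 2 ⇒ (2E)/3 − E + (11 + x) = 2.
Multiply by 6: 2·(2E) − 3·(2E) + 6·(11 + x) = 12, i.e. 66 + 6x − (66 + 5x) = 12.
Collecting terms: x = 12.
Then 2E = 66 + 5·12 = 126, so E = 63, V = 2E/3 = 42, F = 11 + 12 = 23.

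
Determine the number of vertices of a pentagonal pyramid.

6

A pyramid on an n-gon base has one n-gon and n triangles: V = 5 + 1 = 6, E = 2·5 = 10, F = 5 + 1 = 6.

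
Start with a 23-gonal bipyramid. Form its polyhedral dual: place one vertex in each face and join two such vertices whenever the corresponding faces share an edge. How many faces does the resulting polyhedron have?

25

The base solid has V = 25, E = 69, F = 46.
The dual swaps V and F and preserves E: V′ = F = 46, E′ = E = 69, F′ = V = 25.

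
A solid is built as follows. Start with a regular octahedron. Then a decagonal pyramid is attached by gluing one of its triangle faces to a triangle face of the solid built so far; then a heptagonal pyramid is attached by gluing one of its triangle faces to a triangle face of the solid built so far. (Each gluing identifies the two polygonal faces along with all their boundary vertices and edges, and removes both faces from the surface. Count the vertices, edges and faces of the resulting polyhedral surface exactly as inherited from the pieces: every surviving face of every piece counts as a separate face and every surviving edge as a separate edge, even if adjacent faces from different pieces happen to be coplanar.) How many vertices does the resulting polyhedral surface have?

19

A regular octahedron: V=6, E=12, F=8.
Attach a decagonal pyramid (V=11, E=20, F=11) along a 3-gon: merge 3 vertices and 3 edges, delete both glued faces → V=14, E=29, F=17.
Attach a heptagonal pyramid (V=8, E=14, F=8) along a 3-gon: merge 3 vertices and 3 edges, delete both glued faces → V=19, E=40, F=23.
Check: V − E + F = 19 − 40 + 23 = 2.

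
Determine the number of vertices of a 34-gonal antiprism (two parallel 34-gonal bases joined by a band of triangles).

68

An antiprism on an n-gon has two n-gon caps and 2n triangles: V = 2·34 = 68, E = 4·34 = 136, F = 2·34 + 2 = 70.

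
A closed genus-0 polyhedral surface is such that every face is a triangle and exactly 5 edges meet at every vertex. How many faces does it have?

Each face has 3 edges and each edge borders two faces, so 2E = 3F.
Each vertex has degree 5, so 5V = 2E and hence V = 3F/5.
Euler: V − E + F = 2 ⇒ (3F/5) − (3F/2) + F = 2.
Multiply by 10: (6 − 15 + 10)F = 20, i.e. 1F = 20.
So F = 20, E = 3·20/2 = 30, V = 3·20/5 = 12.

20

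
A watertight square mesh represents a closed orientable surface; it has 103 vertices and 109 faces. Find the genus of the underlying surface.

4

Every face is a square, so 2E = 4·109 = 436, giving E = 218.
χ = V − E + F = 103 − 218 + 109 = -6.
For a closed orientable surface χ = 2 − 2g, so g = (2 − (-6))/2 = 4.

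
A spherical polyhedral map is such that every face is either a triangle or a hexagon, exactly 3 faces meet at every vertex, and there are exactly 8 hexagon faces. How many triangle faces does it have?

4

Let x be the number of triangles; then F = 8 + x.
Edge–face incidences: 2E = 6·8 + 3·x = 48 + 3x.
Every vertex has degree 3, so 3V = 2E.
Euler: V − E + F = 2 ⇒ (2E)/3 − E + (8 + x) = 2.
Multiply by 6: 2·(2E) − 3·(2E) + 6·(8 + x) = 12, i.e. 48 + 6x − (48 + 3x) = 12.
Collecting terms: 3x = 12, so x = 4.
Then 2E = 48 + 3·4 = 60, so E = 30, V = 2E/3 = 20, F = 8 + 4 = 12.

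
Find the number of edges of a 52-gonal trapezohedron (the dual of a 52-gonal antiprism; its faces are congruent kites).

The n-trapezohedron (dual of the n-antiprism) has V = 2·52 + 2 = 106, E = 4·52 = 208, F = 2·52 = 104.

208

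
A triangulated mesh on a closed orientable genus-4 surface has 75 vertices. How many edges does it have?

243

χ = 2 − 2·4 = -6, and every face is a triangle so 3F = 2E.
V − E + F = -6 with E = 3F/2 gives 75 − (3/2 − 1)·F = -6, so F = 162 and E = 243.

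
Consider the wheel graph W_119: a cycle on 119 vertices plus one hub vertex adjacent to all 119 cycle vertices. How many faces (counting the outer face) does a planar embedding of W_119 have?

120

W_119 has V = 119 + 1 = 120 vertices and E = 2·119 = 238 edges.
By Euler's formula F = 2 − V + E = 2 − 120 + 238 = 120.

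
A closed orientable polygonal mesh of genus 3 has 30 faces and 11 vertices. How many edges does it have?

45

For a closed orientable surface of genus 3, χ = 2 − 2·3 = -4.
E = V + F − (-4) = 11 + 30 − (-4) = 45.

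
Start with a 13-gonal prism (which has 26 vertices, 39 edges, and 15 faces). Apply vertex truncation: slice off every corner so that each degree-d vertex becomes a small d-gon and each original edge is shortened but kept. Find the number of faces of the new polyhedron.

Truncation replaces each original edge-end by a new vertex, so V′ = 2E = 78.
Each original edge survives, and each old vertex of degree d contributes d new edges; summing degrees gives Σd = 2E, so E′ = E + 2E = 3E = 117.
Each original face survives and each original vertex becomes one new face: F′ = F + V = 41.

41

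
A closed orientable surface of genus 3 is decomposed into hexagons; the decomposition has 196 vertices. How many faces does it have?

χ = 2 − 2·3 = -4, and every face is a hexagon so 6F = 2E.
V − E + F = -4 with E = 6F/2 gives 196 − (6/2 − 1)·F = -4, so F = 100 and E = 300.

100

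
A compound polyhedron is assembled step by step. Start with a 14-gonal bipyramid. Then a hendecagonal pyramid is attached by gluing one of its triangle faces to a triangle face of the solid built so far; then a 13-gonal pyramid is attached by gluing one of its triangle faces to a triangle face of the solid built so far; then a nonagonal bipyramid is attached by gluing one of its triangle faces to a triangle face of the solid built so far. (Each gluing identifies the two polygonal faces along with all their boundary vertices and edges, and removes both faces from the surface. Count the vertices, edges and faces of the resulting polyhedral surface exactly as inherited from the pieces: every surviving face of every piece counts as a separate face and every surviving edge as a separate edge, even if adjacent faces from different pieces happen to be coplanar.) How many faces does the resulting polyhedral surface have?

66

A 14-gonal bipyramid: V=16, E=42, F=28.
Attach a hendecagonal pyramid (V=12, E=22, F=12) along a 3-gon: merge 3 vertices and 3 edges, delete both glued faces → V=25, E=61, F=38.
Attach a 13-gonal pyramid (V=14, E=26, F=14) along a 3-gon: merge 3 vertices and 3 edges, delete both glued faces → V=36, E=84, F=50.
Attach a nonagonal bipyramid (V=11, E=27, F=18) along a 3-gon: merge 3 vertices and 3 edges, delete both glued faces → V=44, E=108, F=66.
Check: V − E + F = 44 − 108 + 66 = 2.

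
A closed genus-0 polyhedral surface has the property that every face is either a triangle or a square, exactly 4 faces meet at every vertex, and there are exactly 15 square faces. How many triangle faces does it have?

8

Let x be the number of triangles; then F = 15 + x.
Edge–face incidences: 2E = 4·15 + 3·x = 60 + 3x.
Every vertex has degree 4, so 4V = 2E.
Euler: V − E + F = 2 ⇒ (2E)/4 − E + (15 + x) = 2.
Multiply by 8: 2·(2E) − 4·(2E) + 8·(15 + x) = 16, i.e. 120 + 8x − 2·(60 + 3x) = 16.
Collecting terms: 2x = 16, so x = 8.
Then 2E = 60 + 3·8 = 84, so E = 42, V = 2E/4 = 21, F = 15 + 8 = 23.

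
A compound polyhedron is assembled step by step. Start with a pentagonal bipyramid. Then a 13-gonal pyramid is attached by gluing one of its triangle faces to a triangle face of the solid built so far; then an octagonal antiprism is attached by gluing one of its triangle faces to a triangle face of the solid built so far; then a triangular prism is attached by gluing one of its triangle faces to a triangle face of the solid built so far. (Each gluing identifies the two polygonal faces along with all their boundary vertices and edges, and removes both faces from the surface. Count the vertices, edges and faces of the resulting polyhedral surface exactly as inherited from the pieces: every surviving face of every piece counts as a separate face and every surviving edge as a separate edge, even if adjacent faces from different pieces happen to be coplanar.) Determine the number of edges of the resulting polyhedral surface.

73

A pentagonal bipyramid: V=7, E=15, F=10.
Attach a 13-gonal pyramid (V=14, E=26, F=14) along a 3-gon: merge 3 vertices and 3 edges, delete both glued faces → V=18, E=38, F=22.
Attach an octagonal antiprism (V=16, E=32, F=18) along a 3-gon: merge 3 vertices and 3 edges, delete both glued faces → V=31, E=67, F=38.
Attach a triangular prism (V=6, E=9, F=5) along a 3-gon: merge 3 vertices and 3 edges, delete both glued faces → V=34, E=73, F=41.
Check: V − E + F = 34 − 73 + 41 = 2.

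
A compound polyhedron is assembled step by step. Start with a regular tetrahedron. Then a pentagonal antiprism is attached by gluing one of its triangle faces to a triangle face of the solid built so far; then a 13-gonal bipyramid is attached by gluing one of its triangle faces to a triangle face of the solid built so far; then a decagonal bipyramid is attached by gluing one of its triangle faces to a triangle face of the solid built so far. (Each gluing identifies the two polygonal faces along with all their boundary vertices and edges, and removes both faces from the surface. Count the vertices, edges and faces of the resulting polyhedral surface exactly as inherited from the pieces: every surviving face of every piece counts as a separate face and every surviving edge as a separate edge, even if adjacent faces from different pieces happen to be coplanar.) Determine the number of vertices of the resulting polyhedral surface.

A regular tetrahedron: V=4, E=6, F=4.
Attach a pentagonal antiprism (V=10, E=20, F=12) along a 3-gon: merge 3 vertices and 3 edges, delete both glued faces → V=11, E=23, F=14.
Attach a 13-gonal bipyramid (V=15, E=39, F=26) along a 3-gon: merge 3 vertices and 3 edges, delete both glued faces → V=23, E=59, F=38.
Attach a decagonal bipyramid (V=12, E=30, F=20) along a 3-gon: merge 3 vertices and 3 edges, delete both glued faces → V=32, E=86, F=56.
Check: V − E + F = 32 − 86 + 56 = 2.

32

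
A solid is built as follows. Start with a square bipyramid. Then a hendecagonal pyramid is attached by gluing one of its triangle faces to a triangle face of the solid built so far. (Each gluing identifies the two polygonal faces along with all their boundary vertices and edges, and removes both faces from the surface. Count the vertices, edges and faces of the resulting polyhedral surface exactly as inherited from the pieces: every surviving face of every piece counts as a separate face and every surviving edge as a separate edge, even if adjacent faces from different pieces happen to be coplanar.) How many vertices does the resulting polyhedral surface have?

A square bipyramid: V=6, E=12, F=8.
Attach a hendecagonal pyramid (V=12, E=22, F=12) along a 3-gon: merge 3 vertices and 3 edges, delete both glued faces → V=15, E=31, F=18.
Check: V − E + F = 15 − 31 + 18 = 2.

15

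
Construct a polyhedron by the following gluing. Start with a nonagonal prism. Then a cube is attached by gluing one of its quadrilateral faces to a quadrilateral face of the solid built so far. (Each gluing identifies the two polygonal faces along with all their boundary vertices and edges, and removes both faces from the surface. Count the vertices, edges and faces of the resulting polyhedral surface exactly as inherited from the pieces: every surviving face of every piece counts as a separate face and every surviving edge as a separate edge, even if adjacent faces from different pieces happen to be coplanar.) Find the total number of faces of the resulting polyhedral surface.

A nonagonal prism: V=18, E=27, F=11.
Attach a cube (V=8, E=12, F=6) along a 4-gon: merge 4 vertices and 4 edges, delete both glued faces → V=22, E=35, F=15.
Check: V − E + F = 22 − 35 + 15 = 2.

15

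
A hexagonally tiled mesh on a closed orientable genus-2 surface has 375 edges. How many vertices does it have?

248

χ = 2 − 2·2 = -2, and every face is a hexagon so 6F = 2E.
F = 2E/6 = 125. Then V = -2 + E − F = -2 + 375 − 125 = 248.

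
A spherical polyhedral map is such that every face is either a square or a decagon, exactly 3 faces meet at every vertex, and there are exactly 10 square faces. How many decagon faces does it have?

2

Let x be the number of decagons; then F = 10 + x.
Edge–face incidences: 2E = 4·10 + 10·x = 40 + 10x.
Every vertex has degree 3, so 3V = 2E.
Euler: V − E + F = 2 ⇒ (2E)/3 − E + (10 + x) = 2.
Multiply by 6: 2·(2E) − 3·(2E) + 6·(10 + x) = 12, i.e. 60 + 6x − (40 + 10x) = 12.
Collecting terms: −4x + 20 = 12, so −4x = −8, so x = 2.
Then 2E = 40 + 10·2 = 60, so E = 30, V = 2E/3 = 20, F = 10 + 2 = 12.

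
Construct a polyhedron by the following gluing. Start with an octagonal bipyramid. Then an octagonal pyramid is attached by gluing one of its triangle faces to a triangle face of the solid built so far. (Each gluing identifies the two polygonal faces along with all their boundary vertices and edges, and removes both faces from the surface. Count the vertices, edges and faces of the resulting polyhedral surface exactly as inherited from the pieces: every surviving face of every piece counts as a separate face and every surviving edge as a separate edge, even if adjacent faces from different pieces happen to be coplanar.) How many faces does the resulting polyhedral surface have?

23

An octagonal bipyramid: V=10, E=24, F=16.
Attach an octagonal pyramid (V=9, E=16, F=9) along a 3-gon: merge 3 vertices and 3 edges, delete both glued faces → V=16, E=37, F=23.
Check: V − E + F = 16 − 37 + 23 = 2.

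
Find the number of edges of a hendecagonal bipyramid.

A bipyramid over an n-gon has 2n triangular faces and n + 2 vertices: V = 11 + 2 = 13, E = 3·11 = 33, F = 2·11 = 22.

33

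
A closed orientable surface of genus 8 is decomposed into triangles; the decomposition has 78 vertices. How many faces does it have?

χ = 2 − 2·8 = -14, and every face is a triangle so 3F = 2E.
V − E + F = -14 with E = 3F/2 gives 78 − (3/2 − 1)·F = -14, so F = 184 and E = 276.

184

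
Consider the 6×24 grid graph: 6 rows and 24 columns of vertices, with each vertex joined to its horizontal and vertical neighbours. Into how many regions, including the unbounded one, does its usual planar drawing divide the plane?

The grid has V = 6·24 = 144 vertices and E = 6·23 + 24·5 = 258 edges.
F = 2 − V + E = 2 − 144 + 258 = 116.

116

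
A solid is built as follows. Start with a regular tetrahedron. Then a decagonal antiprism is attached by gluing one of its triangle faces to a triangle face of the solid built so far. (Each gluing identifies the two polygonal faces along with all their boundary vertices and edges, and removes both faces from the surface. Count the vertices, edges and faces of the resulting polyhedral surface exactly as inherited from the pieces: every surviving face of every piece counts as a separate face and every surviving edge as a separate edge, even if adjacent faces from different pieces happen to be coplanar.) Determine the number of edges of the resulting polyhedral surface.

A regular tetrahedron: V=4, E=6, F=4.
Attach a decagonal antiprism (V=20, E=40, F=22) along a 3-gon: merge 3 vertices and 3 edges, delete both glued faces → V=21, E=43, F=24.
Check: V − E + F = 21 − 43 + 24 = 2.

43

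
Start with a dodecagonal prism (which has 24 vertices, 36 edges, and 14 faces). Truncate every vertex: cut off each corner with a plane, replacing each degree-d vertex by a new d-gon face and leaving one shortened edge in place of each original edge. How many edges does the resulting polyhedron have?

108

Truncation replaces each original edge-end by a new vertex, so V′ = 2E = 72.
Each original edge survives, and each old vertex of degree d contributes d new edges; summing degrees gives Σd = 2E, so E′ = E + 2E = 3E = 108.
Each original face survives and each original vertex becomes one new face: F′ = F + V = 38.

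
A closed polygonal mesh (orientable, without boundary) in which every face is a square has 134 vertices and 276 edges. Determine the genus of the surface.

3

Every face is a square and each edge borders two faces, so 4F = 2·276, giving F = 138.
χ = V − E + F = 134 − 276 + 138 = -4.
For a closed orientable surface χ = 2 − 2g, so g = (2 − (-4))/2 = 3.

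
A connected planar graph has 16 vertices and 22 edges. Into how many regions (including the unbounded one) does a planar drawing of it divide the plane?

8

Euler's formula for a connected plane graph: V − E + F = 2, so F = 2 − 16 + 22 = 8.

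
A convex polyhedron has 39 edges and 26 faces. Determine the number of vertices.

15

Here V − E + F = 2.
V = 2 + E − F = 2 + 39 − 26 = 15.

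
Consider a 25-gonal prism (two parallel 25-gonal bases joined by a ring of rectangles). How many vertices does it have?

A prism on an n-gon has two n-gon bases and n rectangular sides: V = 2·25 = 50, E = 3·25 = 75, F = 25 + 2 = 27.
Check: V − E + F = 50 − 75 + 27 = 2.

50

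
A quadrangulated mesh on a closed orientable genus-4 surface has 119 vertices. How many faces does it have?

125

χ = 2 − 2·4 = -6, and every face is a square so 4F = 2E.
V − E + F = -6 with E = 4F/2 gives 119 − (4/2 − 1)·F = -6, so F = 125 and E = 250.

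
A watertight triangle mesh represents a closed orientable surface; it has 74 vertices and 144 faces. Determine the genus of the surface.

0

Every face is a triangle, so 2E = 3·144 = 432, giving E = 216.
χ = V − E + F = 74 − 216 + 144 = 2.
For a closed orientable surface χ = 2 − 2g, so g = (2 − (2))/2 = 0.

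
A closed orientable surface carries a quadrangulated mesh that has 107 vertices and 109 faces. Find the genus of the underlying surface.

Every face is a square, so 2E = 4·109 = 436, giving E = 218.
χ = V − E + F = 107 − 218 + 109 = -2.
For a closed orientable surface χ = 2 − 2g, so g = (2 − (-2))/2 = 2.

2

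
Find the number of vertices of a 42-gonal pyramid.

43

A pyramid on an n-gon base has one n-gon and n triangles: V = 42 + 1 = 43, E = 2·42 = 84, F = 42 + 1 = 43.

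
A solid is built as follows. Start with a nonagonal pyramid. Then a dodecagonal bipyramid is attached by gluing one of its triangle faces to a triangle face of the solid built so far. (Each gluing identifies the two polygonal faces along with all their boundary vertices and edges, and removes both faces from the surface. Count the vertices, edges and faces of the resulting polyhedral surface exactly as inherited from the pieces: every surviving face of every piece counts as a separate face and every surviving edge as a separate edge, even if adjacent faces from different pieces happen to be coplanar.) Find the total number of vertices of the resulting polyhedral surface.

21

A nonagonal pyramid: V=10, E=18, F=10.
Attach a dodecagonal bipyramid (V=14, E=36, F=24) along a 3-gon: merge 3 vertices and 3 edges, delete both glued faces → V=21, E=51, F=32.
Check: V − E + F = 21 − 51 + 32 = 2.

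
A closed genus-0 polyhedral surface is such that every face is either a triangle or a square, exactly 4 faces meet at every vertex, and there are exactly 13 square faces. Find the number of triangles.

8

Let x be the number of triangles; then F = 13 + x.
Edge–face incidences: 2E = 4·13 + 3·x = 52 + 3x.
Every vertex has degree 4, so 4V = 2E.
Euler: V − E + F = 2 ⇒ (2E)/4 − E + (13 + x) = 2.
Multiply by 8: 2·(2E) − 4·(2E) + 8·(13 + x) = 16, i.e. 104 + 8x − 2·(52 + 3x) = 16.
Collecting terms: 2x = 16, so x = 8.
Then 2E = 52 + 3·8 = 76, so E = 38, V = 2E/4 = 19, F = 13 + 8 = 21.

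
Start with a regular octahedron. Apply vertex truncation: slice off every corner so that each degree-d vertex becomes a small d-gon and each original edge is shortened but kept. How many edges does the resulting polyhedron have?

The base solid has V = 6, E = 12, F = 8.
Truncation replaces each original edge-end by a new vertex, so V′ = 2E = 24.
Each original edge survives, and each old vertex of degree d contributes d new edges; summing degrees gives Σd = 2E, so E′ = E + 2E = 3E = 36.
Each original face survives and each original vertex becomes one new face: F′ = F + V = 14.

36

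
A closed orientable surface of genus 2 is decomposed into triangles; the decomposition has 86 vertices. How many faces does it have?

176

χ = 2 − 2·2 = -2, and every face is a triangle so 3F = 2E.
V − E + F = -2 with E = 3F/2 gives 86 − (3/2 − 1)·F = -2, so F = 176 and E = 264.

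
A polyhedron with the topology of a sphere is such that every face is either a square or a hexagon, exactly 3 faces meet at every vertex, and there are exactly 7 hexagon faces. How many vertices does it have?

Let x be the number of squares; then F = 7 + x.
Edge–face incidences: 2E = 6·7 + 4·x = 42 + 4x.
Every vertex has degree 3, so 3V = 2E.
Euler: V − E + F = 2 ⇒ (2E)/3 − E + (7 + x) = 2.
Multiply by 6: 2·(2E) − 3·(2E) + 6·(7 + x) = 12, i.e. 42 + 6x − (42 + 4x) = 12.
Collecting terms: 2x = 12, so x = 6.
Then 2E = 42 + 4·6 = 66, so E = 33, V = 2E/3 = 22, F = 7 + 6 = 13.

22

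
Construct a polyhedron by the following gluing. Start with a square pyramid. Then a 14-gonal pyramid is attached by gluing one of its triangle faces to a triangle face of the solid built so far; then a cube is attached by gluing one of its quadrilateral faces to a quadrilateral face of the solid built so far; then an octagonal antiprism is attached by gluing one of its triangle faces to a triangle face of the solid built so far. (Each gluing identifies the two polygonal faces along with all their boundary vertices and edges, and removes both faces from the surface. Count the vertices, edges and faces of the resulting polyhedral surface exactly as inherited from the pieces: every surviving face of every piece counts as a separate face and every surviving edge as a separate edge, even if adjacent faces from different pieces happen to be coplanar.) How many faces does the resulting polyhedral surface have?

38

A square pyramid: V=5, E=8, F=5.
Attach a 14-gonal pyramid (V=15, E=28, F=15) along a 3-gon: merge 3 vertices and 3 edges, delete both glued faces → V=17, E=33, F=18.
Attach a cube (V=8, E=12, F=6) along a 4-gon: merge 4 vertices and 4 edges, delete both glued faces → V=21, E=41, F=22.
Attach an octagonal antiprism (V=16, E=32, F=18) along a 3-gon: merge 3 vertices and 3 edges, delete both glued faces → V=34, E=70, F=38.
Check: V − E + F = 34 − 70 + 38 = 2.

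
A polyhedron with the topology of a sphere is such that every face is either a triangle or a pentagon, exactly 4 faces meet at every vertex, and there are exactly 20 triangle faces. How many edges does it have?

Let x be the number of pentagons; then F = 20 + x.
Edge–face incidences: 2E = 3·20 + 5·x = 60 + 5x.
Every vertex has degree 4, so 4V = 2E.
Euler: V − E + F = 2 ⇒ (2E)/4 − E + (20 + x) = 2.
Multiply by 8: 2·(2E) − 4·(2E) + 8·(20 + x) = 16, i.e. 160 + 8x − 2·(60 + 5x) = 16.
Collecting terms: −2x + 40 = 16, so −2x = −24, so x = 12.
Then 2E = 60 + 5·12 = 120, so E = 60, V = 2E/4 = 30, F = 20 + 12 = 32.

60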